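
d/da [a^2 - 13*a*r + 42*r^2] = 2*a - 13*r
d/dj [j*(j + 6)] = 2*j + 6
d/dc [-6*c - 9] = -6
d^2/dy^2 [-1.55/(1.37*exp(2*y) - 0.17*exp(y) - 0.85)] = (1.55*(2.74*exp(y) - 0.17)*(5.48*exp(y) - 0.34)*exp(y) + (8.494*exp(y) - 0.2635)*(-1.37*exp(2*y) + 0.17*exp(y) + 0.85))*exp(y)/(-1.37*exp(2*y) + 0.17*exp(y) + 0.85)^3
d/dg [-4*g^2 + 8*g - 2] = 8 - 8*g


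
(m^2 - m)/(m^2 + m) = (m - 1)/(m + 1)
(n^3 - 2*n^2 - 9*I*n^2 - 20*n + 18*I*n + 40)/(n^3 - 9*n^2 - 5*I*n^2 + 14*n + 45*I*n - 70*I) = (n - 4*I)/(n - 7)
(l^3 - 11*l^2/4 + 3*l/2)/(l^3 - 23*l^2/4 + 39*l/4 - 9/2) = l/(l - 3)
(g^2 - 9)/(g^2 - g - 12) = (g - 3)/(g - 4)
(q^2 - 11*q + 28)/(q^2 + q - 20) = (q - 7)/(q + 5)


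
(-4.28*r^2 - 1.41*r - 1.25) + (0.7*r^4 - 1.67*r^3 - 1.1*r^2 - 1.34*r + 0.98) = 0.7*r^4 - 1.67*r^3 - 5.38*r^2 - 2.75*r - 0.27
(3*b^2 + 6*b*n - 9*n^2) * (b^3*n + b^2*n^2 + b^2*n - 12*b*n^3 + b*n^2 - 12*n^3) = 3*b^5*n + 9*b^4*n^2 + 3*b^4*n - 39*b^3*n^3 + 9*b^3*n^2 - 81*b^2*n^4 - 39*b^2*n^3 + 108*b*n^5 - 81*b*n^4 + 108*n^5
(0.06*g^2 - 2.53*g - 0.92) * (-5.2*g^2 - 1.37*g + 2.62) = -0.312*g^4 + 13.0738*g^3 + 8.4073*g^2 - 5.3682*g - 2.4104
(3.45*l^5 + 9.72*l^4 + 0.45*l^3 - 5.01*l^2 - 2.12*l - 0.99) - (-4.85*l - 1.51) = 3.45*l^5 + 9.72*l^4 + 0.45*l^3 - 5.01*l^2 + 2.73*l + 0.52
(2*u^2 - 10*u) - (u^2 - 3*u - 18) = u^2 - 7*u + 18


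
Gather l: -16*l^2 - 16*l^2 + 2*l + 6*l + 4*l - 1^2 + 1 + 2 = -32*l^2 + 12*l + 2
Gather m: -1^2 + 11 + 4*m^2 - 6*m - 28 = 4*m^2 - 6*m - 18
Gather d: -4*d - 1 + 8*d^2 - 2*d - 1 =8*d^2 - 6*d - 2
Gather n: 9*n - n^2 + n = -n^2 + 10*n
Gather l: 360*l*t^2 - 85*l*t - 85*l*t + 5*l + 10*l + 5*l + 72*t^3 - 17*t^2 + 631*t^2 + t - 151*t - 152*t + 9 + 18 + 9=l*(360*t^2 - 170*t + 20) + 72*t^3 + 614*t^2 - 302*t + 36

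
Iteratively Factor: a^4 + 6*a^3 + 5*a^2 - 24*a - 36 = (a - 2)*(a^3 + 8*a^2 + 21*a + 18) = (a - 2)*(a + 3)*(a^2 + 5*a + 6) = (a - 2)*(a + 3)^2*(a + 2)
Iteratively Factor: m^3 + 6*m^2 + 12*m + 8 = (m + 2)*(m^2 + 4*m + 4) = (m + 2)^2*(m + 2)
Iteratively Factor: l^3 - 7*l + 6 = (l - 1)*(l^2 + l - 6) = (l - 2)*(l - 1)*(l + 3)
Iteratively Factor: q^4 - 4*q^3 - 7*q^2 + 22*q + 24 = (q - 4)*(q^3 - 7*q - 6) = (q - 4)*(q + 1)*(q^2 - q - 6) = (q - 4)*(q + 1)*(q + 2)*(q - 3)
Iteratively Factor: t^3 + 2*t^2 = (t + 2)*(t^2) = t*(t + 2)*(t)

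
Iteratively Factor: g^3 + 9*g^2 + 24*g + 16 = (g + 1)*(g^2 + 8*g + 16) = (g + 1)*(g + 4)*(g + 4)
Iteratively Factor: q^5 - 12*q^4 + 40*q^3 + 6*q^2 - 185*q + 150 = (q + 2)*(q^4 - 14*q^3 + 68*q^2 - 130*q + 75) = (q - 5)*(q + 2)*(q^3 - 9*q^2 + 23*q - 15) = (q - 5)*(q - 1)*(q + 2)*(q^2 - 8*q + 15) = (q - 5)*(q - 3)*(q - 1)*(q + 2)*(q - 5)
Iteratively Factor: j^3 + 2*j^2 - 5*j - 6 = (j + 1)*(j^2 + j - 6) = (j - 2)*(j + 1)*(j + 3)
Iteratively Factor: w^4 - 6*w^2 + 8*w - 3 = (w + 3)*(w^3 - 3*w^2 + 3*w - 1) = (w - 1)*(w + 3)*(w^2 - 2*w + 1) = (w - 1)^2*(w + 3)*(w - 1)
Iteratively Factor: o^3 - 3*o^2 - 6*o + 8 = (o - 1)*(o^2 - 2*o - 8) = (o - 1)*(o + 2)*(o - 4)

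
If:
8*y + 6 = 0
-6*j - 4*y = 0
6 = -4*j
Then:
No Solution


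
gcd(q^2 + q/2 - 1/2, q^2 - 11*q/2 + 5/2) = q - 1/2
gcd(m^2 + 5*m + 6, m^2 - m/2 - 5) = m + 2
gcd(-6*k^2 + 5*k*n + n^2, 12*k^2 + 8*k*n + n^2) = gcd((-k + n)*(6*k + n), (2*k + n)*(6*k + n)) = 6*k + n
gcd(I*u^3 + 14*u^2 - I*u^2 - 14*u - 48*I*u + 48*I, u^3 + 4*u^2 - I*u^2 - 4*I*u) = 1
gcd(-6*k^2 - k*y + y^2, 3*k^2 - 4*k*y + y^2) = -3*k + y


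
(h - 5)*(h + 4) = h^2 - h - 20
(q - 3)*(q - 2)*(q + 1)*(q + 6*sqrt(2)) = q^4 - 4*q^3 + 6*sqrt(2)*q^3 - 24*sqrt(2)*q^2 + q^2 + 6*q + 6*sqrt(2)*q + 36*sqrt(2)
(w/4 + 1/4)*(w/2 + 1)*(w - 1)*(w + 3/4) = w^4/8 + 11*w^3/32 + w^2/16 - 11*w/32 - 3/16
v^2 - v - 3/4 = (v - 3/2)*(v + 1/2)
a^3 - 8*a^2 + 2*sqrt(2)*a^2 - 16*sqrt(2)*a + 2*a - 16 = (a - 8)*(a + sqrt(2))^2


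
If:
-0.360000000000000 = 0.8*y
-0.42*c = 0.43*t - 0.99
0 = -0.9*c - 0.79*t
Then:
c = -14.17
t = 16.14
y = -0.45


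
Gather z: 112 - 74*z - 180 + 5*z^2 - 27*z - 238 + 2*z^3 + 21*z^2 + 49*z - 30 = 2*z^3 + 26*z^2 - 52*z - 336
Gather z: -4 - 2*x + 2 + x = -x - 2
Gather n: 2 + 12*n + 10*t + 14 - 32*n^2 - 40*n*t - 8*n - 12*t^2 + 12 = -32*n^2 + n*(4 - 40*t) - 12*t^2 + 10*t + 28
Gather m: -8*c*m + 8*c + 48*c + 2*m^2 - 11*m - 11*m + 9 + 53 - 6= 56*c + 2*m^2 + m*(-8*c - 22) + 56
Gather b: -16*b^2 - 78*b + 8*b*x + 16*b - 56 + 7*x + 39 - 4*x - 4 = -16*b^2 + b*(8*x - 62) + 3*x - 21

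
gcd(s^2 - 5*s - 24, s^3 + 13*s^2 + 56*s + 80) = 1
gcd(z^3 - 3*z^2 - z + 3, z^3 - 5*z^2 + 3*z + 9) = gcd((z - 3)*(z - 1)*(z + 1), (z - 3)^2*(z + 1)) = z^2 - 2*z - 3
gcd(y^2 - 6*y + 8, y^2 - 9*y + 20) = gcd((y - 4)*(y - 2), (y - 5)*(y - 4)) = y - 4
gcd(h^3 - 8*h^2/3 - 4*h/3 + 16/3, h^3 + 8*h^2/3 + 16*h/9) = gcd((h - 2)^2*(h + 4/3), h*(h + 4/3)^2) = h + 4/3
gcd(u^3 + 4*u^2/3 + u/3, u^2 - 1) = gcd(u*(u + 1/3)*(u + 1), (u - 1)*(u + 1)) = u + 1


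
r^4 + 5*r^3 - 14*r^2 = r^2*(r - 2)*(r + 7)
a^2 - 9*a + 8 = (a - 8)*(a - 1)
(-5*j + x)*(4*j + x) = -20*j^2 - j*x + x^2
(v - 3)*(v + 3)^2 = v^3 + 3*v^2 - 9*v - 27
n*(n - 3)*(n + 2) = n^3 - n^2 - 6*n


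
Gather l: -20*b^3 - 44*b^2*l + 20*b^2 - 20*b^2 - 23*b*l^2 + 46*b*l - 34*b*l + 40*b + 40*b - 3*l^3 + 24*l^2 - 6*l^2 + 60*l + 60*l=-20*b^3 + 80*b - 3*l^3 + l^2*(18 - 23*b) + l*(-44*b^2 + 12*b + 120)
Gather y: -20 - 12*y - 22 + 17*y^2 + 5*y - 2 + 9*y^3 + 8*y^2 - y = 9*y^3 + 25*y^2 - 8*y - 44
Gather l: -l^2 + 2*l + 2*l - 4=-l^2 + 4*l - 4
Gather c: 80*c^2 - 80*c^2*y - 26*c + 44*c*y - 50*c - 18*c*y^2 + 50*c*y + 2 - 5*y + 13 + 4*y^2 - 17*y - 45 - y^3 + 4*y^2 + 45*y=c^2*(80 - 80*y) + c*(-18*y^2 + 94*y - 76) - y^3 + 8*y^2 + 23*y - 30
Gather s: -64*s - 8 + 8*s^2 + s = 8*s^2 - 63*s - 8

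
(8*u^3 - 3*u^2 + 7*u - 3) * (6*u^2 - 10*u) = 48*u^5 - 98*u^4 + 72*u^3 - 88*u^2 + 30*u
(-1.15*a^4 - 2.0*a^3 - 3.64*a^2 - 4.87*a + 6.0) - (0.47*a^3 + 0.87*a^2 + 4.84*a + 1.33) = -1.15*a^4 - 2.47*a^3 - 4.51*a^2 - 9.71*a + 4.67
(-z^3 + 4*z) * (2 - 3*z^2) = 3*z^5 - 14*z^3 + 8*z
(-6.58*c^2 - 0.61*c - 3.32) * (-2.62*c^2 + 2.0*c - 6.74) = 17.2396*c^4 - 11.5618*c^3 + 51.8276*c^2 - 2.5286*c + 22.3768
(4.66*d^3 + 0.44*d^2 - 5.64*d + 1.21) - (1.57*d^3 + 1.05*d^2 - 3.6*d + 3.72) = 3.09*d^3 - 0.61*d^2 - 2.04*d - 2.51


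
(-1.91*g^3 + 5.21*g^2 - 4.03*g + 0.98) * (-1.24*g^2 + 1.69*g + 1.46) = 2.3684*g^5 - 9.6883*g^4 + 11.0135*g^3 - 0.419300000000001*g^2 - 4.2276*g + 1.4308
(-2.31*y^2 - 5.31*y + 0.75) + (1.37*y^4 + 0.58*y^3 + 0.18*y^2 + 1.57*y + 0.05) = 1.37*y^4 + 0.58*y^3 - 2.13*y^2 - 3.74*y + 0.8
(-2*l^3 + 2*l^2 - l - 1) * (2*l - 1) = -4*l^4 + 6*l^3 - 4*l^2 - l + 1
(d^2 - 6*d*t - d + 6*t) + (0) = d^2 - 6*d*t - d + 6*t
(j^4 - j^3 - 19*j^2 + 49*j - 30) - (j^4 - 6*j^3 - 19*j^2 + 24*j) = 5*j^3 + 25*j - 30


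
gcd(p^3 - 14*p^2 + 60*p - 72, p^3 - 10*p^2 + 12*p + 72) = p^2 - 12*p + 36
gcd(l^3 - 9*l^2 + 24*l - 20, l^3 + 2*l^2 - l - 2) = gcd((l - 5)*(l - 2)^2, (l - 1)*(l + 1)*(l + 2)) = 1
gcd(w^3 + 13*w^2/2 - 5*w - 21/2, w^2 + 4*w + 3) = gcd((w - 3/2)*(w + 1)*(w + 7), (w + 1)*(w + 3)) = w + 1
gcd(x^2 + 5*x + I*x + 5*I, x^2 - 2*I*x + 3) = x + I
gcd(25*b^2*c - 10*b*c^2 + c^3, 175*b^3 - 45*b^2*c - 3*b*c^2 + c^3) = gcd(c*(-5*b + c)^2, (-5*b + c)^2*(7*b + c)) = 25*b^2 - 10*b*c + c^2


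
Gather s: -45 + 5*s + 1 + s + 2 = 6*s - 42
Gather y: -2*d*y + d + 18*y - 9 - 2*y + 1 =d + y*(16 - 2*d) - 8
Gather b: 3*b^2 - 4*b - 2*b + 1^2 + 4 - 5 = 3*b^2 - 6*b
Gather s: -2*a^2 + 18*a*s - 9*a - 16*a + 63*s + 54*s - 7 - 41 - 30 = -2*a^2 - 25*a + s*(18*a + 117) - 78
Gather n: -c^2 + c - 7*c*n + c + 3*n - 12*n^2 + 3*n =-c^2 + 2*c - 12*n^2 + n*(6 - 7*c)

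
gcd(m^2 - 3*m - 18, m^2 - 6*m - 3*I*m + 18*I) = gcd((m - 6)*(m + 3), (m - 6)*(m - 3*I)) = m - 6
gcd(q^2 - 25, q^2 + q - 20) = q + 5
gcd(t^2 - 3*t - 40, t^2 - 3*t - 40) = t^2 - 3*t - 40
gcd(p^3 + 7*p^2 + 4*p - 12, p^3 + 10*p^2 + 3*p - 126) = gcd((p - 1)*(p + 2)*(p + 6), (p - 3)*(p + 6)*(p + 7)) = p + 6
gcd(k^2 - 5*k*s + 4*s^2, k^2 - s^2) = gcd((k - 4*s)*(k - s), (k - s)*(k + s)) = -k + s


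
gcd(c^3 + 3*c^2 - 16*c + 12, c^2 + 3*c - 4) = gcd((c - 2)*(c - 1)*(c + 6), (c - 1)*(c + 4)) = c - 1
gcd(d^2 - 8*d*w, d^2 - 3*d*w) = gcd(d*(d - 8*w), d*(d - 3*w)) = d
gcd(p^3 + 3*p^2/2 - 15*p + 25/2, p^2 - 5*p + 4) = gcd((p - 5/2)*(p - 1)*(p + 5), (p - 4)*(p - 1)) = p - 1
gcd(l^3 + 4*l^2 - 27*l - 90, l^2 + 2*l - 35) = l - 5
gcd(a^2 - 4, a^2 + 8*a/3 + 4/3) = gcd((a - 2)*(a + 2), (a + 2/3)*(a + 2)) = a + 2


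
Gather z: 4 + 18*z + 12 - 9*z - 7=9*z + 9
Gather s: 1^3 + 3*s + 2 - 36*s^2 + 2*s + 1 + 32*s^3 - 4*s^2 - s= 32*s^3 - 40*s^2 + 4*s + 4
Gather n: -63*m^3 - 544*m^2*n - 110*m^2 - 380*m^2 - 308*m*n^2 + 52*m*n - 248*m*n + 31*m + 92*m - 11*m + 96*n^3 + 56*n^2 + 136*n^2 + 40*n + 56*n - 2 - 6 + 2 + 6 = -63*m^3 - 490*m^2 + 112*m + 96*n^3 + n^2*(192 - 308*m) + n*(-544*m^2 - 196*m + 96)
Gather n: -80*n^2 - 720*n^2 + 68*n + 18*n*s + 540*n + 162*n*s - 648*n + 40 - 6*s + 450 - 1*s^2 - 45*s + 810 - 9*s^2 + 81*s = -800*n^2 + n*(180*s - 40) - 10*s^2 + 30*s + 1300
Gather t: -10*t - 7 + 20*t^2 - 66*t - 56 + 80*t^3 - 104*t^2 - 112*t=80*t^3 - 84*t^2 - 188*t - 63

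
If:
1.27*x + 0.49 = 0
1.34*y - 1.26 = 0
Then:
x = -0.39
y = 0.94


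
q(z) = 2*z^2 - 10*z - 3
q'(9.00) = 26.00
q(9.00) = 69.00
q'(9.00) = 26.00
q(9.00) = 69.00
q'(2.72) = 0.88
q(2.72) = -15.40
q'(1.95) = -2.20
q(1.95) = -14.90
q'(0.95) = -6.20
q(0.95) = -10.70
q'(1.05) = -5.80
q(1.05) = -11.30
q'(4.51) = 8.04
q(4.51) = -7.42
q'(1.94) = -2.24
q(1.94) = -14.87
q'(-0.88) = -13.52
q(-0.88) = 7.35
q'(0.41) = -8.36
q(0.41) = -6.76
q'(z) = 4*z - 10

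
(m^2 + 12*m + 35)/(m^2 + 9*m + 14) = (m + 5)/(m + 2)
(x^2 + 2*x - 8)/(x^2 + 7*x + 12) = (x - 2)/(x + 3)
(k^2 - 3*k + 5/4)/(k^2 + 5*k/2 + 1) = (4*k^2 - 12*k + 5)/(2*(2*k^2 + 5*k + 2))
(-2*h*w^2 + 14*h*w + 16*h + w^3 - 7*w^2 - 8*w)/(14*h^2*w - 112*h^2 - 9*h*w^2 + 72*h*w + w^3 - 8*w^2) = (w + 1)/(-7*h + w)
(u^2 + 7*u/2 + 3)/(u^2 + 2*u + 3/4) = 2*(u + 2)/(2*u + 1)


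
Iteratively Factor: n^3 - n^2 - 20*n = (n)*(n^2 - n - 20) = n*(n - 5)*(n + 4)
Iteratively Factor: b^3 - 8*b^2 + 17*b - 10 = (b - 1)*(b^2 - 7*b + 10) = (b - 5)*(b - 1)*(b - 2)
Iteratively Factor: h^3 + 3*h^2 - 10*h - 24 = (h + 2)*(h^2 + h - 12) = (h - 3)*(h + 2)*(h + 4)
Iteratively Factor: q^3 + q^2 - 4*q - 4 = (q + 1)*(q^2 - 4) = (q + 1)*(q + 2)*(q - 2)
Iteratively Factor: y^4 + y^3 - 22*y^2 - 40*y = (y + 2)*(y^3 - y^2 - 20*y) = (y - 5)*(y + 2)*(y^2 + 4*y) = (y - 5)*(y + 2)*(y + 4)*(y)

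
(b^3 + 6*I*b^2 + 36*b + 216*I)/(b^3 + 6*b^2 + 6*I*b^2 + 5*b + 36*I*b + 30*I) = (b^2 + 36)/(b^2 + 6*b + 5)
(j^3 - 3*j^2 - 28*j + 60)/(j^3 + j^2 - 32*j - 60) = (j - 2)/(j + 2)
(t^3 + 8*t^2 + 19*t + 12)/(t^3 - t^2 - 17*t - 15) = (t + 4)/(t - 5)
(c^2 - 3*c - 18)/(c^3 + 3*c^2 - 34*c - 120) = (c + 3)/(c^2 + 9*c + 20)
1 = 1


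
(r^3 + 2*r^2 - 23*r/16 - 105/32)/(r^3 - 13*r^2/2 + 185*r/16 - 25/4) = (8*r^2 + 26*r + 21)/(2*(4*r^2 - 21*r + 20))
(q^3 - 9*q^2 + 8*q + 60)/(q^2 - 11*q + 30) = q + 2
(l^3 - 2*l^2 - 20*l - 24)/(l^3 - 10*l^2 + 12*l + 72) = (l + 2)/(l - 6)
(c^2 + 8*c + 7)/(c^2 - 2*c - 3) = (c + 7)/(c - 3)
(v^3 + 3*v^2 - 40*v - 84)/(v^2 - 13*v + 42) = (v^2 + 9*v + 14)/(v - 7)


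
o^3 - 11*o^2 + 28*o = o*(o - 7)*(o - 4)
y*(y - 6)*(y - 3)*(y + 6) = y^4 - 3*y^3 - 36*y^2 + 108*y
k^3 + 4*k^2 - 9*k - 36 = (k - 3)*(k + 3)*(k + 4)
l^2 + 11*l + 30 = (l + 5)*(l + 6)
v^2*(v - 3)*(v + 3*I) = v^4 - 3*v^3 + 3*I*v^3 - 9*I*v^2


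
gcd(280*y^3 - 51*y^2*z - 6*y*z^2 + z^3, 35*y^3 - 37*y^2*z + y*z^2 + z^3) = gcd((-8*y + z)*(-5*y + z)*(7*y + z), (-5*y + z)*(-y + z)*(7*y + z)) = 35*y^2 - 2*y*z - z^2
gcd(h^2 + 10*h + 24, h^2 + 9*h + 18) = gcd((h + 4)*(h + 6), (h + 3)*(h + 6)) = h + 6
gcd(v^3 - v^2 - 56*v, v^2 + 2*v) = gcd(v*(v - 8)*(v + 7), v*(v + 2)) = v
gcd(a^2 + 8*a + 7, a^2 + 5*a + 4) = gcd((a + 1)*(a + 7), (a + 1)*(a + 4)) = a + 1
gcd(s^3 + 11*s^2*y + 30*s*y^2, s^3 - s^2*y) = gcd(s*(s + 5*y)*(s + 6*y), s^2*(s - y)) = s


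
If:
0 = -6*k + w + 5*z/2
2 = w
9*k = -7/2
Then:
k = -7/18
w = 2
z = -26/15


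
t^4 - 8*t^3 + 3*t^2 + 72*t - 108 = (t - 6)*(t - 3)*(t - 2)*(t + 3)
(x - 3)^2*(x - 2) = x^3 - 8*x^2 + 21*x - 18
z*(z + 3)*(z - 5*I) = z^3 + 3*z^2 - 5*I*z^2 - 15*I*z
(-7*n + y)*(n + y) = -7*n^2 - 6*n*y + y^2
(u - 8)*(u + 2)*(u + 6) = u^3 - 52*u - 96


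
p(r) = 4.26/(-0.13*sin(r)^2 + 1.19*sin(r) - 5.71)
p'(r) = 4.26*(0.26*sin(r)*cos(r) - 1.19*cos(r))/(-0.13*sin(r)^2 + 1.19*sin(r) - 5.71)^2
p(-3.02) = -0.73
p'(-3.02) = 0.15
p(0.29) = -0.79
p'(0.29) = -0.16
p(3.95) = -0.64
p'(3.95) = 0.09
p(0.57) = -0.83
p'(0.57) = -0.14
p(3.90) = -0.65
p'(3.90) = 0.10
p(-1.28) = -0.61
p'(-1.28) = -0.04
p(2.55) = -0.84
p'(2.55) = 0.14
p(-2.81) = -0.70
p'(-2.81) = 0.14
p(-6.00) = -0.79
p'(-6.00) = -0.16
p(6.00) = -0.70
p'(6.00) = -0.14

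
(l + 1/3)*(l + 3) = l^2 + 10*l/3 + 1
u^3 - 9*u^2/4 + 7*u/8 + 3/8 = (u - 3/2)*(u - 1)*(u + 1/4)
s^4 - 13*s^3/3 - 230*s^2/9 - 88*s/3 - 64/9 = (s - 8)*(s + 1/3)*(s + 4/3)*(s + 2)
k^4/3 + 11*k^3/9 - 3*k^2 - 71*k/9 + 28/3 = (k/3 + 1)*(k - 7/3)*(k - 1)*(k + 4)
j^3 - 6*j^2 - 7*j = j*(j - 7)*(j + 1)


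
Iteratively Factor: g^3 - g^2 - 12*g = (g)*(g^2 - g - 12) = g*(g + 3)*(g - 4)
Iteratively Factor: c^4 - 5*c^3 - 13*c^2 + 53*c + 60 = (c - 4)*(c^3 - c^2 - 17*c - 15) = (c - 4)*(c + 3)*(c^2 - 4*c - 5) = (c - 5)*(c - 4)*(c + 3)*(c + 1)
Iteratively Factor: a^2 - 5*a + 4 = (a - 4)*(a - 1)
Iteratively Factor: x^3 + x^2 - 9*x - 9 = (x - 3)*(x^2 + 4*x + 3) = (x - 3)*(x + 1)*(x + 3)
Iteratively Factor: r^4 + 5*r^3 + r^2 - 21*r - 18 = (r + 3)*(r^3 + 2*r^2 - 5*r - 6) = (r - 2)*(r + 3)*(r^2 + 4*r + 3) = (r - 2)*(r + 3)^2*(r + 1)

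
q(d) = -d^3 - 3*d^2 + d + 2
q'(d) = -3*d^2 - 6*d + 1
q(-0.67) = 0.28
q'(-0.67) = 3.67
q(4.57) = -151.53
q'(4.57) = -89.07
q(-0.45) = 1.03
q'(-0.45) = 3.09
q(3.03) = -50.33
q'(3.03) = -44.72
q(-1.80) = -3.69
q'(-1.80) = 2.08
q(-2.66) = -3.07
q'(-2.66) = -4.27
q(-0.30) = 1.46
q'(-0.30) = 2.53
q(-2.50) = -3.62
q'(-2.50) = -2.75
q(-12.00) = 1286.00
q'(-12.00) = -359.00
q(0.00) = 2.00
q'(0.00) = 1.00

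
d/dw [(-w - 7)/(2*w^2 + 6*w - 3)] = (2*w^2 + 28*w + 45)/(4*w^4 + 24*w^3 + 24*w^2 - 36*w + 9)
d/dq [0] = 0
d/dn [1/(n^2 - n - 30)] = (1 - 2*n)/(-n^2 + n + 30)^2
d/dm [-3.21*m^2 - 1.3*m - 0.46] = -6.42*m - 1.3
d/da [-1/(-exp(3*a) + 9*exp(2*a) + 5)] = 3*(6 - exp(a))*exp(2*a)/(-exp(3*a) + 9*exp(2*a) + 5)^2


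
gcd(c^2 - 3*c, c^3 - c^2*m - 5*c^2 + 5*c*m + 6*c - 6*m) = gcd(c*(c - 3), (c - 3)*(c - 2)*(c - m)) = c - 3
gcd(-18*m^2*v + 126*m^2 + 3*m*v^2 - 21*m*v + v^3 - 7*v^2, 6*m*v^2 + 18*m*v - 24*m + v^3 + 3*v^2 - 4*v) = 6*m + v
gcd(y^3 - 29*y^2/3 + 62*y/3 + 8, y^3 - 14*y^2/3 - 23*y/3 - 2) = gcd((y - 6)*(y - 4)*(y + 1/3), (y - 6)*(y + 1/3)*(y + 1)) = y^2 - 17*y/3 - 2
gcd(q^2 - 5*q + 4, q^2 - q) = q - 1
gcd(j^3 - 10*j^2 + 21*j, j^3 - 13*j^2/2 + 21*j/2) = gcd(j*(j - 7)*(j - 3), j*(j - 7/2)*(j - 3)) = j^2 - 3*j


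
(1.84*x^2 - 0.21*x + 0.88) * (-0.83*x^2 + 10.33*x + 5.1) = -1.5272*x^4 + 19.1815*x^3 + 6.4843*x^2 + 8.0194*x + 4.488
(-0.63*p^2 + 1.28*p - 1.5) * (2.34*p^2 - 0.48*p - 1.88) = -1.4742*p^4 + 3.2976*p^3 - 2.94*p^2 - 1.6864*p + 2.82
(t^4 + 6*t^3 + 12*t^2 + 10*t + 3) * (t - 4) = t^5 + 2*t^4 - 12*t^3 - 38*t^2 - 37*t - 12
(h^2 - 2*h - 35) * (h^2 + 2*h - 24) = h^4 - 63*h^2 - 22*h + 840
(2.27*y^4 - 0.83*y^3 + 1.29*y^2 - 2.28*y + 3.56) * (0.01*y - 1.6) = 0.0227*y^5 - 3.6403*y^4 + 1.3409*y^3 - 2.0868*y^2 + 3.6836*y - 5.696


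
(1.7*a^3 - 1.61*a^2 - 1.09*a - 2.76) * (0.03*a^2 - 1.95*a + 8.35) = 0.051*a^5 - 3.3633*a^4 + 17.3018*a^3 - 11.4008*a^2 - 3.7195*a - 23.046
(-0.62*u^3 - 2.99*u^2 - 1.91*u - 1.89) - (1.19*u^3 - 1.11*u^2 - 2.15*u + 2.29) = -1.81*u^3 - 1.88*u^2 + 0.24*u - 4.18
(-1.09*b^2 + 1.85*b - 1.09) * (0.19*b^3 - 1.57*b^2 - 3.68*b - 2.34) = -0.2071*b^5 + 2.0628*b^4 + 0.8996*b^3 - 2.5461*b^2 - 0.317799999999999*b + 2.5506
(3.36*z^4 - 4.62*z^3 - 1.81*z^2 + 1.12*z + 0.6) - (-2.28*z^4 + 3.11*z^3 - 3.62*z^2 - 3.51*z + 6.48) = 5.64*z^4 - 7.73*z^3 + 1.81*z^2 + 4.63*z - 5.88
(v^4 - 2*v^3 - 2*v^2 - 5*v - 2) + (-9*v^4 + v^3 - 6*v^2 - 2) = -8*v^4 - v^3 - 8*v^2 - 5*v - 4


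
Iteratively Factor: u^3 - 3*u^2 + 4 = (u - 2)*(u^2 - u - 2) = (u - 2)*(u + 1)*(u - 2)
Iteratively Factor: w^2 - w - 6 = (w - 3)*(w + 2)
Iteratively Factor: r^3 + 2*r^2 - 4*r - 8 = (r + 2)*(r^2 - 4) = (r - 2)*(r + 2)*(r + 2)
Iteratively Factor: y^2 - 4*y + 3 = (y - 1)*(y - 3)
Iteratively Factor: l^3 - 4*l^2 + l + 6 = (l + 1)*(l^2 - 5*l + 6) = (l - 3)*(l + 1)*(l - 2)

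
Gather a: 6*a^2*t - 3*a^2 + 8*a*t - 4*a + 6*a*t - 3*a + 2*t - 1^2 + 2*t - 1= a^2*(6*t - 3) + a*(14*t - 7) + 4*t - 2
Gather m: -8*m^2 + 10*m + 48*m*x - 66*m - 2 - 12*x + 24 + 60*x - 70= -8*m^2 + m*(48*x - 56) + 48*x - 48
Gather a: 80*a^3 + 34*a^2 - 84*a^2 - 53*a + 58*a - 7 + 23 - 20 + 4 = 80*a^3 - 50*a^2 + 5*a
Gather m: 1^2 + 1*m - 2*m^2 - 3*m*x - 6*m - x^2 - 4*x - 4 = -2*m^2 + m*(-3*x - 5) - x^2 - 4*x - 3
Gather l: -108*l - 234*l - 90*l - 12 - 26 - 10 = -432*l - 48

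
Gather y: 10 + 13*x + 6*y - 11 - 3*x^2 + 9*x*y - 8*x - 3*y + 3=-3*x^2 + 5*x + y*(9*x + 3) + 2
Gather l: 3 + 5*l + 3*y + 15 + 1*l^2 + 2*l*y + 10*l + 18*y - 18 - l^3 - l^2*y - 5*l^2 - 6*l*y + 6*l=-l^3 + l^2*(-y - 4) + l*(21 - 4*y) + 21*y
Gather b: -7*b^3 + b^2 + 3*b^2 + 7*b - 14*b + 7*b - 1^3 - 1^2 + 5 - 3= -7*b^3 + 4*b^2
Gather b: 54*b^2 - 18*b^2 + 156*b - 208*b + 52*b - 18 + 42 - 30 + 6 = 36*b^2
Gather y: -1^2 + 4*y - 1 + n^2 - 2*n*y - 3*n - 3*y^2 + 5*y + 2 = n^2 - 3*n - 3*y^2 + y*(9 - 2*n)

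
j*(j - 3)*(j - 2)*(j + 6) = j^4 + j^3 - 24*j^2 + 36*j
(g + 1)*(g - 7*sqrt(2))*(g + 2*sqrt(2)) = g^3 - 5*sqrt(2)*g^2 + g^2 - 28*g - 5*sqrt(2)*g - 28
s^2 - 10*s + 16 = (s - 8)*(s - 2)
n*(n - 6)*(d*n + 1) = d*n^3 - 6*d*n^2 + n^2 - 6*n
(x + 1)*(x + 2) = x^2 + 3*x + 2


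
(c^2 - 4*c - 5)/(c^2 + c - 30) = (c + 1)/(c + 6)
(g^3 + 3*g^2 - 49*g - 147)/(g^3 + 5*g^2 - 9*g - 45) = (g^2 - 49)/(g^2 + 2*g - 15)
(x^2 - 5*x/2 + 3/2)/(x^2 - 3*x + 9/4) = 2*(x - 1)/(2*x - 3)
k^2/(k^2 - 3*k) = k/(k - 3)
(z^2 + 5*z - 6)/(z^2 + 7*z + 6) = (z - 1)/(z + 1)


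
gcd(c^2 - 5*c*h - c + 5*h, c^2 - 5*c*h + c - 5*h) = c - 5*h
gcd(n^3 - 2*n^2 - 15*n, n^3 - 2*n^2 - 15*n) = n^3 - 2*n^2 - 15*n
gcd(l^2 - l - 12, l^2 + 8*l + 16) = 1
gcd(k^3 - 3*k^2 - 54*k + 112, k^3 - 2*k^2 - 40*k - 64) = k - 8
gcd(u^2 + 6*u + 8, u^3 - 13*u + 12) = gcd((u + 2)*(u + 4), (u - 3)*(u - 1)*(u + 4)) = u + 4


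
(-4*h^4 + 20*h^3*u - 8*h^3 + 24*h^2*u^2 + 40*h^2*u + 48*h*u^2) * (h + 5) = -4*h^5 + 20*h^4*u - 28*h^4 + 24*h^3*u^2 + 140*h^3*u - 40*h^3 + 168*h^2*u^2 + 200*h^2*u + 240*h*u^2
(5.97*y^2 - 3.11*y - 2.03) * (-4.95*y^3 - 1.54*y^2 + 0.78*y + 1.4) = -29.5515*y^5 + 6.2007*y^4 + 19.4945*y^3 + 9.0584*y^2 - 5.9374*y - 2.842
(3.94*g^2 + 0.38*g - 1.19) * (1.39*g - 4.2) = 5.4766*g^3 - 16.0198*g^2 - 3.2501*g + 4.998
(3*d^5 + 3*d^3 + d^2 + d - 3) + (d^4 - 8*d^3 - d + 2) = 3*d^5 + d^4 - 5*d^3 + d^2 - 1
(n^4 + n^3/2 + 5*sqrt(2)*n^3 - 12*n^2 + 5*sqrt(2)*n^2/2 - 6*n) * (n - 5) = n^5 - 9*n^4/2 + 5*sqrt(2)*n^4 - 45*sqrt(2)*n^3/2 - 29*n^3/2 - 25*sqrt(2)*n^2/2 + 54*n^2 + 30*n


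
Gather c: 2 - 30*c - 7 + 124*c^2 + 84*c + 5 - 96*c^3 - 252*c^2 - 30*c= -96*c^3 - 128*c^2 + 24*c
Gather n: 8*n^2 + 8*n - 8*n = 8*n^2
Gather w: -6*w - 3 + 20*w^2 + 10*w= 20*w^2 + 4*w - 3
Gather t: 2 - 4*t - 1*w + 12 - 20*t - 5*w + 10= -24*t - 6*w + 24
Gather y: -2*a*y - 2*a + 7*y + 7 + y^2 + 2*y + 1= -2*a + y^2 + y*(9 - 2*a) + 8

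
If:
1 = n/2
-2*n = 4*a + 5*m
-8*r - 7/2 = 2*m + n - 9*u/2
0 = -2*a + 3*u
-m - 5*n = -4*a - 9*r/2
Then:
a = 1823/1182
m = -1202/591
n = 2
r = 236/591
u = 1823/1773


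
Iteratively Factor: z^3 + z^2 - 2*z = (z - 1)*(z^2 + 2*z) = (z - 1)*(z + 2)*(z)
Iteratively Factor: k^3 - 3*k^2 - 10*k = (k + 2)*(k^2 - 5*k) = (k - 5)*(k + 2)*(k)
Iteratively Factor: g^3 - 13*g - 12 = (g - 4)*(g^2 + 4*g + 3) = (g - 4)*(g + 3)*(g + 1)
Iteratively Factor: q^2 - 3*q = (q)*(q - 3)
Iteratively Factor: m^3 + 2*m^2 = (m)*(m^2 + 2*m) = m^2*(m + 2)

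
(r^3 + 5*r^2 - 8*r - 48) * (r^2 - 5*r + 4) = r^5 - 29*r^3 + 12*r^2 + 208*r - 192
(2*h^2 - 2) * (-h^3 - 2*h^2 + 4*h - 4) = -2*h^5 - 4*h^4 + 10*h^3 - 4*h^2 - 8*h + 8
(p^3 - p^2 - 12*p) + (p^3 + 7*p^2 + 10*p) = 2*p^3 + 6*p^2 - 2*p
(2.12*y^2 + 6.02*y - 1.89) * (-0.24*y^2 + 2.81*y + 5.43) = -0.5088*y^4 + 4.5124*y^3 + 28.8814*y^2 + 27.3777*y - 10.2627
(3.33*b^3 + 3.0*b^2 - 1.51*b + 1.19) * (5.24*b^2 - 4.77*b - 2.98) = 17.4492*b^5 - 0.164099999999998*b^4 - 32.1458*b^3 + 4.4983*b^2 - 1.1765*b - 3.5462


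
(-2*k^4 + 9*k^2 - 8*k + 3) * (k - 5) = -2*k^5 + 10*k^4 + 9*k^3 - 53*k^2 + 43*k - 15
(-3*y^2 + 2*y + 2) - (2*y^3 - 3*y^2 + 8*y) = -2*y^3 - 6*y + 2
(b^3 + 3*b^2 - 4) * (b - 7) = b^4 - 4*b^3 - 21*b^2 - 4*b + 28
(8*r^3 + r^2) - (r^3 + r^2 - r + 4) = 7*r^3 + r - 4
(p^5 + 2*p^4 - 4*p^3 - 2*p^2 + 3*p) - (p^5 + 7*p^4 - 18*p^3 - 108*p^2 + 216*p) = -5*p^4 + 14*p^3 + 106*p^2 - 213*p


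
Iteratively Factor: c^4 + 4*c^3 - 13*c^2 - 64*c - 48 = (c + 4)*(c^3 - 13*c - 12) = (c + 1)*(c + 4)*(c^2 - c - 12) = (c - 4)*(c + 1)*(c + 4)*(c + 3)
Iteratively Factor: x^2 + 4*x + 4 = (x + 2)*(x + 2)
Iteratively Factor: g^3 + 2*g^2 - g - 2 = (g - 1)*(g^2 + 3*g + 2) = (g - 1)*(g + 1)*(g + 2)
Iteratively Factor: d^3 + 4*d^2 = (d)*(d^2 + 4*d) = d*(d + 4)*(d)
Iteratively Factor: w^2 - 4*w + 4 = (w - 2)*(w - 2)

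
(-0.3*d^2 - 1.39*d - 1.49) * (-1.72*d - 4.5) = 0.516*d^3 + 3.7408*d^2 + 8.8178*d + 6.705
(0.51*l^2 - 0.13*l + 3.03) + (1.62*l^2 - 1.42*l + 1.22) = 2.13*l^2 - 1.55*l + 4.25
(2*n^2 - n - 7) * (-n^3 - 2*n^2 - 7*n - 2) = -2*n^5 - 3*n^4 - 5*n^3 + 17*n^2 + 51*n + 14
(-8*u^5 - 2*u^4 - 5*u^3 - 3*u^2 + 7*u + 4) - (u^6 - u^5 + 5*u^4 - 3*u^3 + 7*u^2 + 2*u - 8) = -u^6 - 7*u^5 - 7*u^4 - 2*u^3 - 10*u^2 + 5*u + 12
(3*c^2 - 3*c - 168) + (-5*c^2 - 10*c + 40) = -2*c^2 - 13*c - 128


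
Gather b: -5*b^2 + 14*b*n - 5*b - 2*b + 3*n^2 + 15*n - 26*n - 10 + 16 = -5*b^2 + b*(14*n - 7) + 3*n^2 - 11*n + 6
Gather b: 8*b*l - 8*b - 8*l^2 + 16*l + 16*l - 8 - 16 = b*(8*l - 8) - 8*l^2 + 32*l - 24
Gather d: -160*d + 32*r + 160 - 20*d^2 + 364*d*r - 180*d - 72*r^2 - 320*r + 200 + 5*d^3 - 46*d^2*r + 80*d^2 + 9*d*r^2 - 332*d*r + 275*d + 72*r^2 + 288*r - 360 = 5*d^3 + d^2*(60 - 46*r) + d*(9*r^2 + 32*r - 65)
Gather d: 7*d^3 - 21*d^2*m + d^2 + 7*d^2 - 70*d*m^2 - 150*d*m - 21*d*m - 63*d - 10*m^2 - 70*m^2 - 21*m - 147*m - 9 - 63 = 7*d^3 + d^2*(8 - 21*m) + d*(-70*m^2 - 171*m - 63) - 80*m^2 - 168*m - 72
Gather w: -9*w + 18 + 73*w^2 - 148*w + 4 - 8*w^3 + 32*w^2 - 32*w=-8*w^3 + 105*w^2 - 189*w + 22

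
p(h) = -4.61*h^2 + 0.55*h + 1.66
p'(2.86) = -25.82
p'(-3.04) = 28.58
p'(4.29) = -39.00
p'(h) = 0.55 - 9.22*h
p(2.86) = -34.47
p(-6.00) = -167.60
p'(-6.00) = 55.87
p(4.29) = -80.82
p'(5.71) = -52.10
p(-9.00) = -376.70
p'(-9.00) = 83.53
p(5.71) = -145.50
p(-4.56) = -96.71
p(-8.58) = -342.43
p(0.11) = 1.66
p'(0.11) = -0.46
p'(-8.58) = 79.66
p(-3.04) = -42.62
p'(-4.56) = 42.59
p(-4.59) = -97.99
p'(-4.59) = 42.87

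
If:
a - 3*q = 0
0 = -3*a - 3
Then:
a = -1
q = -1/3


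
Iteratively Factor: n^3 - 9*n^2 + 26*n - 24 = (n - 3)*(n^2 - 6*n + 8) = (n - 4)*(n - 3)*(n - 2)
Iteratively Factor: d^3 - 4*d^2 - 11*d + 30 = (d - 5)*(d^2 + d - 6) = (d - 5)*(d - 2)*(d + 3)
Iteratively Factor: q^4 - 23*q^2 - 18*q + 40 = (q - 5)*(q^3 + 5*q^2 + 2*q - 8) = (q - 5)*(q + 4)*(q^2 + q - 2) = (q - 5)*(q + 2)*(q + 4)*(q - 1)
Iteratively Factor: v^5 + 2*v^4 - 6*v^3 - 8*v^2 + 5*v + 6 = (v + 1)*(v^4 + v^3 - 7*v^2 - v + 6) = (v - 2)*(v + 1)*(v^3 + 3*v^2 - v - 3) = (v - 2)*(v + 1)*(v + 3)*(v^2 - 1) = (v - 2)*(v + 1)^2*(v + 3)*(v - 1)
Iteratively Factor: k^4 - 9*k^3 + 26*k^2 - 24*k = (k - 2)*(k^3 - 7*k^2 + 12*k) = (k - 3)*(k - 2)*(k^2 - 4*k) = (k - 4)*(k - 3)*(k - 2)*(k)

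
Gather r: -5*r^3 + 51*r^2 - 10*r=-5*r^3 + 51*r^2 - 10*r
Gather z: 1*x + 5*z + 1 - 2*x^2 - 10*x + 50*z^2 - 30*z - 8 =-2*x^2 - 9*x + 50*z^2 - 25*z - 7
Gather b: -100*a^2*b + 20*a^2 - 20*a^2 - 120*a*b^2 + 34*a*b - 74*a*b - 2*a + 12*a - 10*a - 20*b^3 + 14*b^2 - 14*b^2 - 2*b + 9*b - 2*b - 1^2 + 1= -120*a*b^2 - 20*b^3 + b*(-100*a^2 - 40*a + 5)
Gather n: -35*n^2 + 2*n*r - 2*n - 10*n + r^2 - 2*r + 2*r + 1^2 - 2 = -35*n^2 + n*(2*r - 12) + r^2 - 1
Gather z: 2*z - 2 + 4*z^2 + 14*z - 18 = 4*z^2 + 16*z - 20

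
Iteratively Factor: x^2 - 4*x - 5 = (x + 1)*(x - 5)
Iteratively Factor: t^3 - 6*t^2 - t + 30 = (t + 2)*(t^2 - 8*t + 15) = (t - 3)*(t + 2)*(t - 5)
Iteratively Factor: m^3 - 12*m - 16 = (m - 4)*(m^2 + 4*m + 4) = (m - 4)*(m + 2)*(m + 2)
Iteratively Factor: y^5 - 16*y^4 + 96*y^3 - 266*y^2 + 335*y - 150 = (y - 3)*(y^4 - 13*y^3 + 57*y^2 - 95*y + 50) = (y - 5)*(y - 3)*(y^3 - 8*y^2 + 17*y - 10) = (y - 5)*(y - 3)*(y - 2)*(y^2 - 6*y + 5) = (y - 5)*(y - 3)*(y - 2)*(y - 1)*(y - 5)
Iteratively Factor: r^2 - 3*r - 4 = (r - 4)*(r + 1)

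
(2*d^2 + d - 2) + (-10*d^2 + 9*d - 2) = -8*d^2 + 10*d - 4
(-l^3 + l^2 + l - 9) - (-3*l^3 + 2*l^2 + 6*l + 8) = 2*l^3 - l^2 - 5*l - 17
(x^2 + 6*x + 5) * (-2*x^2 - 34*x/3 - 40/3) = -2*x^4 - 70*x^3/3 - 274*x^2/3 - 410*x/3 - 200/3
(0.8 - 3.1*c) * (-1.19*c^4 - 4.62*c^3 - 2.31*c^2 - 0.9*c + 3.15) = 3.689*c^5 + 13.37*c^4 + 3.465*c^3 + 0.942*c^2 - 10.485*c + 2.52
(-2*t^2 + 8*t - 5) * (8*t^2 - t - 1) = -16*t^4 + 66*t^3 - 46*t^2 - 3*t + 5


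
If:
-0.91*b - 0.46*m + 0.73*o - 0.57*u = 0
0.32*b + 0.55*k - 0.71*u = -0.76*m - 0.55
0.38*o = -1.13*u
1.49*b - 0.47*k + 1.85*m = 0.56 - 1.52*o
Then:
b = -6.29309213264741*u - 0.0282919349968875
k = -4.01723066013142*u - 1.06087798186682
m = 6.49113992831507*u + 0.0559688279286253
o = -2.97368421052632*u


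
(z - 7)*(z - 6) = z^2 - 13*z + 42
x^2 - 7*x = x*(x - 7)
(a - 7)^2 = a^2 - 14*a + 49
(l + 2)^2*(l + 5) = l^3 + 9*l^2 + 24*l + 20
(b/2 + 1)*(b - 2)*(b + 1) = b^3/2 + b^2/2 - 2*b - 2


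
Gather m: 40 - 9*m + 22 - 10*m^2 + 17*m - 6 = -10*m^2 + 8*m + 56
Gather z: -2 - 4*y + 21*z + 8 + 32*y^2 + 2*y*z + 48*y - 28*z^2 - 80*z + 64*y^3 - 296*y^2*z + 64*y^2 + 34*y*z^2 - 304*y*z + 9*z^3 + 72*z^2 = 64*y^3 + 96*y^2 + 44*y + 9*z^3 + z^2*(34*y + 44) + z*(-296*y^2 - 302*y - 59) + 6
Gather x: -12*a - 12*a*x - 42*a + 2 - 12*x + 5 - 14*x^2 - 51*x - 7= -54*a - 14*x^2 + x*(-12*a - 63)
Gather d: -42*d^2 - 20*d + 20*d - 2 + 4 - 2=-42*d^2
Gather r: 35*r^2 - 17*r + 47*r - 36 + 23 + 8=35*r^2 + 30*r - 5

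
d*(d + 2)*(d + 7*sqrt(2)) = d^3 + 2*d^2 + 7*sqrt(2)*d^2 + 14*sqrt(2)*d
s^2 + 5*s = s*(s + 5)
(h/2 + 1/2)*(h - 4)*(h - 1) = h^3/2 - 2*h^2 - h/2 + 2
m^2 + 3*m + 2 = (m + 1)*(m + 2)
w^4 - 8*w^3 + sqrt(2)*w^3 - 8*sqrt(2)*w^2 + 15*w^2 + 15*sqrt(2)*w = w*(w - 5)*(w - 3)*(w + sqrt(2))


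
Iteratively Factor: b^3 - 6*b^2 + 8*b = (b - 2)*(b^2 - 4*b) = b*(b - 2)*(b - 4)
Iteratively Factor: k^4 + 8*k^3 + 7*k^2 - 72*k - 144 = (k + 4)*(k^3 + 4*k^2 - 9*k - 36) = (k + 3)*(k + 4)*(k^2 + k - 12) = (k - 3)*(k + 3)*(k + 4)*(k + 4)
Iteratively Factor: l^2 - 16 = (l - 4)*(l + 4)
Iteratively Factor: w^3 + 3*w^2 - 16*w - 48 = (w + 4)*(w^2 - w - 12) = (w + 3)*(w + 4)*(w - 4)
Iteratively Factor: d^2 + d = (d)*(d + 1)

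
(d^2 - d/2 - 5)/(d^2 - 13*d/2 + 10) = (d + 2)/(d - 4)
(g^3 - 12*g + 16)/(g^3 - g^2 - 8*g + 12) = (g + 4)/(g + 3)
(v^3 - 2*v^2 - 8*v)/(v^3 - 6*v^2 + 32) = v/(v - 4)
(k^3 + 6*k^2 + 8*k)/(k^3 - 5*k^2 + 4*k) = (k^2 + 6*k + 8)/(k^2 - 5*k + 4)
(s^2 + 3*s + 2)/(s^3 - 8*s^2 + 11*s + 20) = (s + 2)/(s^2 - 9*s + 20)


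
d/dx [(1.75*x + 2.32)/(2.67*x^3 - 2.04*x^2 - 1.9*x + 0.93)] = (-9.345*x^3 - 15.0132*x^2 + 9.4656*x + 6.0355)/(7.1289*x^6 - 10.8936*x^5 - 5.9844*x^4 + 12.7182*x^3 - 0.184400000000001*x^2 - 3.534*x + 0.8649)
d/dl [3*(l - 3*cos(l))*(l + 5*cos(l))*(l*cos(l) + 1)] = -3*l^3*sin(l) - 6*l^2*sin(2*l) + 9*l^2*cos(l) + 111*l*sin(l)/4 + 135*l*sin(3*l)/4 + 6*l*cos(2*l) + 12*l + 45*sin(2*l) - 111*cos(l)/4 - 45*cos(3*l)/4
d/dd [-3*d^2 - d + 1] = -6*d - 1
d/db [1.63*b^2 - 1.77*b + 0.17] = 3.26*b - 1.77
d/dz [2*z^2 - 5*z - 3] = 4*z - 5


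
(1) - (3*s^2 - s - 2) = -3*s^2 + s + 3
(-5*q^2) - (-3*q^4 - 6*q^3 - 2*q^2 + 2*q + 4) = 3*q^4 + 6*q^3 - 3*q^2 - 2*q - 4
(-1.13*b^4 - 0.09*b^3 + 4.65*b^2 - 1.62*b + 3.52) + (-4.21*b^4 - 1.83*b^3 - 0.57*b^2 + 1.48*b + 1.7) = -5.34*b^4 - 1.92*b^3 + 4.08*b^2 - 0.14*b + 5.22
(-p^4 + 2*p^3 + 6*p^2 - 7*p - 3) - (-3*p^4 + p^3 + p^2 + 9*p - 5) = 2*p^4 + p^3 + 5*p^2 - 16*p + 2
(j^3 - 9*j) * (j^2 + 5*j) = j^5 + 5*j^4 - 9*j^3 - 45*j^2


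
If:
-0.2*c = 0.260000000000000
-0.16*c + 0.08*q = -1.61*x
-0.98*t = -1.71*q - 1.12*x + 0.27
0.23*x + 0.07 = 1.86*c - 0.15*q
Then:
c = -1.30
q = -17.74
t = -30.37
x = 0.75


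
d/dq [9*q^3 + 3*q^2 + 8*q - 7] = 27*q^2 + 6*q + 8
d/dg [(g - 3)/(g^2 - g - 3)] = (g^2 - g - (g - 3)*(2*g - 1) - 3)/(-g^2 + g + 3)^2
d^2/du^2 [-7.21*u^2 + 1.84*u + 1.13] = -14.4200000000000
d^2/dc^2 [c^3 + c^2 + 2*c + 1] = 6*c + 2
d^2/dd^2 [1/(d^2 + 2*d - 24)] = 2*(-d^2 - 2*d + 4*(d + 1)^2 + 24)/(d^2 + 2*d - 24)^3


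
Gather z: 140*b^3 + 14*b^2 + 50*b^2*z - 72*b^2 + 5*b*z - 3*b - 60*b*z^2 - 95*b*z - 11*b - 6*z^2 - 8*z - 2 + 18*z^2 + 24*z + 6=140*b^3 - 58*b^2 - 14*b + z^2*(12 - 60*b) + z*(50*b^2 - 90*b + 16) + 4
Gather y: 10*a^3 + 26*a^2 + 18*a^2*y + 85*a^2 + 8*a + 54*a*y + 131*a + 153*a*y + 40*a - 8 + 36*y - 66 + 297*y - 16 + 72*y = 10*a^3 + 111*a^2 + 179*a + y*(18*a^2 + 207*a + 405) - 90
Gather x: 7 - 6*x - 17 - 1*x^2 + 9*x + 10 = -x^2 + 3*x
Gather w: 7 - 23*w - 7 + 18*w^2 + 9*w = 18*w^2 - 14*w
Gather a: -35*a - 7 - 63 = -35*a - 70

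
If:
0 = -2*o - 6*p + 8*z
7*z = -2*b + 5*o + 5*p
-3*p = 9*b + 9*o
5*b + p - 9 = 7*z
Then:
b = 48/113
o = 15/113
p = -189/113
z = -138/113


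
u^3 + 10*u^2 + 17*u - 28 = (u - 1)*(u + 4)*(u + 7)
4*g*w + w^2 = w*(4*g + w)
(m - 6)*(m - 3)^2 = m^3 - 12*m^2 + 45*m - 54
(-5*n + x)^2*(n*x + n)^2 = 25*n^4*x^2 + 50*n^4*x + 25*n^4 - 10*n^3*x^3 - 20*n^3*x^2 - 10*n^3*x + n^2*x^4 + 2*n^2*x^3 + n^2*x^2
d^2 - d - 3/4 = (d - 3/2)*(d + 1/2)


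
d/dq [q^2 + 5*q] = 2*q + 5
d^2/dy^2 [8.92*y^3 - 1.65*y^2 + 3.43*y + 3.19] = 53.52*y - 3.3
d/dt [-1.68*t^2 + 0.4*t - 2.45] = 0.4 - 3.36*t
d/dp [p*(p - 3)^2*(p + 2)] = 4*p^3 - 12*p^2 - 6*p + 18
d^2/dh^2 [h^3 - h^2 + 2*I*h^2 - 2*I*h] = 6*h - 2 + 4*I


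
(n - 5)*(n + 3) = n^2 - 2*n - 15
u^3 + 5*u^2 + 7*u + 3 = (u + 1)^2*(u + 3)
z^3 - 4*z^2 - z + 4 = (z - 4)*(z - 1)*(z + 1)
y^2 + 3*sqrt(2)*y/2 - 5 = (y - sqrt(2))*(y + 5*sqrt(2)/2)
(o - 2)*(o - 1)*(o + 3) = o^3 - 7*o + 6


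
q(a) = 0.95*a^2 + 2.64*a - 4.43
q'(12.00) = 25.44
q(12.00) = 164.05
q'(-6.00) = -8.76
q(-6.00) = 13.93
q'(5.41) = 12.92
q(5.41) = 37.66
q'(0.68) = 3.93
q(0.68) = -2.20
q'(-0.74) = 1.23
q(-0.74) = -5.86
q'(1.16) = 4.84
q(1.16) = -0.09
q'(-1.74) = -0.67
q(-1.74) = -6.15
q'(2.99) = 8.32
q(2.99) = 11.96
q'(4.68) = 11.53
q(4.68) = 28.73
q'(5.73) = 13.53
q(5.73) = 41.89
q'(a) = 1.9*a + 2.64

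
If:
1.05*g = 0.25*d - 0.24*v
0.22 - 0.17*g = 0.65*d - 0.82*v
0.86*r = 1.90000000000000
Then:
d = 1.24386206896552*v + 0.318620689655172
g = 0.0675862068965517*v + 0.0758620689655172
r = 2.21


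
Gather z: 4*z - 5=4*z - 5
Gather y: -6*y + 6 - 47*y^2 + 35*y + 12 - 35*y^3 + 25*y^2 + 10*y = -35*y^3 - 22*y^2 + 39*y + 18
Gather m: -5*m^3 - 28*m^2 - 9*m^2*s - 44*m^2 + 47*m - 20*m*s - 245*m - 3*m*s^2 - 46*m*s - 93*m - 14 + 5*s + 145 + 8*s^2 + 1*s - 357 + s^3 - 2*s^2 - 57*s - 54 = -5*m^3 + m^2*(-9*s - 72) + m*(-3*s^2 - 66*s - 291) + s^3 + 6*s^2 - 51*s - 280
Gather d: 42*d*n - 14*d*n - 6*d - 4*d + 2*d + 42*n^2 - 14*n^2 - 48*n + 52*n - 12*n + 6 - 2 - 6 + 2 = d*(28*n - 8) + 28*n^2 - 8*n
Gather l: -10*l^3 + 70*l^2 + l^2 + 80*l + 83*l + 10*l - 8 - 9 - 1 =-10*l^3 + 71*l^2 + 173*l - 18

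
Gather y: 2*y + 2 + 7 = 2*y + 9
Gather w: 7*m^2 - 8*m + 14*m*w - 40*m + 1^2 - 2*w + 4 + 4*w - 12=7*m^2 - 48*m + w*(14*m + 2) - 7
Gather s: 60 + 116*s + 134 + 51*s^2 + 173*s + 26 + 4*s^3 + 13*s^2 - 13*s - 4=4*s^3 + 64*s^2 + 276*s + 216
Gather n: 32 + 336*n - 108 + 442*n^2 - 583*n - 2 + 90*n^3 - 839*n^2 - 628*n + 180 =90*n^3 - 397*n^2 - 875*n + 102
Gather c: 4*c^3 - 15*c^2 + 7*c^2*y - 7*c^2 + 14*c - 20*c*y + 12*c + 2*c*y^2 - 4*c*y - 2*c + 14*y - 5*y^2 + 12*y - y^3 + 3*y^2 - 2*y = 4*c^3 + c^2*(7*y - 22) + c*(2*y^2 - 24*y + 24) - y^3 - 2*y^2 + 24*y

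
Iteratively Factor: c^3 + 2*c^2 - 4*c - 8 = (c - 2)*(c^2 + 4*c + 4) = (c - 2)*(c + 2)*(c + 2)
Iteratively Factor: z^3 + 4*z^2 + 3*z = (z)*(z^2 + 4*z + 3) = z*(z + 3)*(z + 1)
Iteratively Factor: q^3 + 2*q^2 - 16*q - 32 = (q - 4)*(q^2 + 6*q + 8) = (q - 4)*(q + 2)*(q + 4)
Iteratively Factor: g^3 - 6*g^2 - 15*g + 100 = (g + 4)*(g^2 - 10*g + 25) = (g - 5)*(g + 4)*(g - 5)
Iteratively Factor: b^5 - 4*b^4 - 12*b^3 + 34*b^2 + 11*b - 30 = (b + 1)*(b^4 - 5*b^3 - 7*b^2 + 41*b - 30) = (b - 2)*(b + 1)*(b^3 - 3*b^2 - 13*b + 15) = (b - 5)*(b - 2)*(b + 1)*(b^2 + 2*b - 3) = (b - 5)*(b - 2)*(b + 1)*(b + 3)*(b - 1)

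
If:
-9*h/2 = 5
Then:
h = -10/9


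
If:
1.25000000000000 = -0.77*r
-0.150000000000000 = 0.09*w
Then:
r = -1.62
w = -1.67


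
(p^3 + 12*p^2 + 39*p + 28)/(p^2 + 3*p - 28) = (p^2 + 5*p + 4)/(p - 4)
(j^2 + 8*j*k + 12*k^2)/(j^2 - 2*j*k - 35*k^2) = (j^2 + 8*j*k + 12*k^2)/(j^2 - 2*j*k - 35*k^2)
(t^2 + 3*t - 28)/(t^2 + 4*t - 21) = (t - 4)/(t - 3)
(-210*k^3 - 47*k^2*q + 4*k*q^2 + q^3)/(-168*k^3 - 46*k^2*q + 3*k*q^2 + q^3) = (5*k + q)/(4*k + q)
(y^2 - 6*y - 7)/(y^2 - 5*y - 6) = (y - 7)/(y - 6)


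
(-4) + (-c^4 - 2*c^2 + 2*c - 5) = -c^4 - 2*c^2 + 2*c - 9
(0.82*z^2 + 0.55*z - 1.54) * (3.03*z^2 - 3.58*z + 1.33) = 2.4846*z^4 - 1.2691*z^3 - 5.5446*z^2 + 6.2447*z - 2.0482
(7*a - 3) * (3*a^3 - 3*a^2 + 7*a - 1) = 21*a^4 - 30*a^3 + 58*a^2 - 28*a + 3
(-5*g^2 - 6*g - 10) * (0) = 0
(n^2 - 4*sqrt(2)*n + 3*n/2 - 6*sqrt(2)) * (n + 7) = n^3 - 4*sqrt(2)*n^2 + 17*n^2/2 - 34*sqrt(2)*n + 21*n/2 - 42*sqrt(2)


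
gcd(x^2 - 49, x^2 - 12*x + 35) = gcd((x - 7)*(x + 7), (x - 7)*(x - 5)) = x - 7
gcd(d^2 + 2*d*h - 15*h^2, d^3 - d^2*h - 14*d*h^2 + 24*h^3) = d - 3*h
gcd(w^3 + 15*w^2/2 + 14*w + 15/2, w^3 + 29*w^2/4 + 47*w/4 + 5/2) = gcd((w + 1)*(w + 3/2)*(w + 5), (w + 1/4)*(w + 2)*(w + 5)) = w + 5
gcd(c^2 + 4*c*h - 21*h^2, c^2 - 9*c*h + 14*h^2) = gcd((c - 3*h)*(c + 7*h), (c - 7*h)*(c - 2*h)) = 1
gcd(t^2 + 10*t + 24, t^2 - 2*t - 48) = t + 6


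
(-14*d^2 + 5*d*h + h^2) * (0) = 0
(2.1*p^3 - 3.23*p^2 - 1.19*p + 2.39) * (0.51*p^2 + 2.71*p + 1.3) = 1.071*p^5 + 4.0437*p^4 - 6.6302*p^3 - 6.205*p^2 + 4.9299*p + 3.107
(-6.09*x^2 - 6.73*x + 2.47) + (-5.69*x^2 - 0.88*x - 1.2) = -11.78*x^2 - 7.61*x + 1.27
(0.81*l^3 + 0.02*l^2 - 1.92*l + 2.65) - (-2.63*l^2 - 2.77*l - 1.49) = 0.81*l^3 + 2.65*l^2 + 0.85*l + 4.14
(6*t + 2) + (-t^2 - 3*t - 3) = -t^2 + 3*t - 1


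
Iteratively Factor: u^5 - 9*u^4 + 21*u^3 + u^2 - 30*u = (u - 2)*(u^4 - 7*u^3 + 7*u^2 + 15*u) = (u - 5)*(u - 2)*(u^3 - 2*u^2 - 3*u) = (u - 5)*(u - 2)*(u + 1)*(u^2 - 3*u) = u*(u - 5)*(u - 2)*(u + 1)*(u - 3)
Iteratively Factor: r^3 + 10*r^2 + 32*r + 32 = (r + 2)*(r^2 + 8*r + 16) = (r + 2)*(r + 4)*(r + 4)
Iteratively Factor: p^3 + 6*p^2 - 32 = (p + 4)*(p^2 + 2*p - 8) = (p - 2)*(p + 4)*(p + 4)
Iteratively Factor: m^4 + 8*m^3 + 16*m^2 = (m + 4)*(m^3 + 4*m^2) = m*(m + 4)*(m^2 + 4*m) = m*(m + 4)^2*(m)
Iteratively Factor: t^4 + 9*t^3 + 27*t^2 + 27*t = (t)*(t^3 + 9*t^2 + 27*t + 27) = t*(t + 3)*(t^2 + 6*t + 9) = t*(t + 3)^2*(t + 3)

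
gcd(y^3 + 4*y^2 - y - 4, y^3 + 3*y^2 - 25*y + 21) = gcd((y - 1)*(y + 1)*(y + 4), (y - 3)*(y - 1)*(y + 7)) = y - 1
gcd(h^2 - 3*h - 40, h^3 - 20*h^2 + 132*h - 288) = h - 8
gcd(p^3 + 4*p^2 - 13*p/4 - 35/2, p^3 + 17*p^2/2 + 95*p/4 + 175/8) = p^2 + 6*p + 35/4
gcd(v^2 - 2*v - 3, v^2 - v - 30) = 1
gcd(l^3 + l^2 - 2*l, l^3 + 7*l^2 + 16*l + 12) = l + 2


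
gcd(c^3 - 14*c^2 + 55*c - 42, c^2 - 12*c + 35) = c - 7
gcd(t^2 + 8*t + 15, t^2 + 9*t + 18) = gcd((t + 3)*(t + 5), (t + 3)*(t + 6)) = t + 3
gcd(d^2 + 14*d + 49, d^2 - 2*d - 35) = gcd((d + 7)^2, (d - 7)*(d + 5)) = 1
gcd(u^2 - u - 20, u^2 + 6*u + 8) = u + 4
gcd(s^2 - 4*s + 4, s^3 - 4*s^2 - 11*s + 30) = s - 2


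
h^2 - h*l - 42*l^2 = (h - 7*l)*(h + 6*l)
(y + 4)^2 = y^2 + 8*y + 16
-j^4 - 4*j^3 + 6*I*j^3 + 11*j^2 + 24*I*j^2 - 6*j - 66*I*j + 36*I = (j + 6)*(j - 6*I)*(-I*j + I)^2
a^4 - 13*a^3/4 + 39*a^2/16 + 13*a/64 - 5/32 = (a - 2)*(a - 5/4)*(a - 1/4)*(a + 1/4)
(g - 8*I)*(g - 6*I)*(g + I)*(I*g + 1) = I*g^4 + 14*g^3 - 47*I*g^2 + 14*g - 48*I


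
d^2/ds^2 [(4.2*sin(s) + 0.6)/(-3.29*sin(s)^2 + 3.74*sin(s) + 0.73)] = (-45.4612199999999*sin(s)^5 - 77.65716*sin(s)^4 + 52.54788*sin(s)^3 + 36.2769600000001*sin(s)^2 + 15.62622*sin(s) - 3.26651999999996)/(-3.29*sin(s)^2 + 3.74*sin(s) + 0.73)^3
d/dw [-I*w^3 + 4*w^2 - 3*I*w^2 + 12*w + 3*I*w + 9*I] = -3*I*w^2 + w*(8 - 6*I) + 12 + 3*I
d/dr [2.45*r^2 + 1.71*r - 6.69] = 4.9*r + 1.71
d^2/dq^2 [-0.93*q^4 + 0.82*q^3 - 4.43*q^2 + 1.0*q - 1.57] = -11.16*q^2 + 4.92*q - 8.86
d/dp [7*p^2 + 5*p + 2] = 14*p + 5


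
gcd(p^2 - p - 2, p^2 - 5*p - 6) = p + 1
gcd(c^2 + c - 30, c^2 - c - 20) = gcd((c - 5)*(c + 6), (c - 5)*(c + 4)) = c - 5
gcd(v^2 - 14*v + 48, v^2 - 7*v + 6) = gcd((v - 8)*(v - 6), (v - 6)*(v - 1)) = v - 6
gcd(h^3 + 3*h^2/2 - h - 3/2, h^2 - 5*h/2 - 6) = h + 3/2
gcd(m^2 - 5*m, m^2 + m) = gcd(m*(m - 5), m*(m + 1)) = m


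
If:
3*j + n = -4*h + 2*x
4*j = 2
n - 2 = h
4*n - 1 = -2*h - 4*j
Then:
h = -3/2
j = 1/2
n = 1/2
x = -2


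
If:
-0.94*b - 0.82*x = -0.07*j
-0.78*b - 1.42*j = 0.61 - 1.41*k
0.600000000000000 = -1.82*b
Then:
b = -0.33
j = 11.7142857142857*x - 4.42700156985871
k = 11.7973657548126*x - 4.20814545130655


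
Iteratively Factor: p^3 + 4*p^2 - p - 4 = (p + 4)*(p^2 - 1) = (p + 1)*(p + 4)*(p - 1)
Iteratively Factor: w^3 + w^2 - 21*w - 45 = (w + 3)*(w^2 - 2*w - 15) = (w - 5)*(w + 3)*(w + 3)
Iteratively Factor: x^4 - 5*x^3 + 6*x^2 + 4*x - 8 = (x + 1)*(x^3 - 6*x^2 + 12*x - 8) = (x - 2)*(x + 1)*(x^2 - 4*x + 4) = (x - 2)^2*(x + 1)*(x - 2)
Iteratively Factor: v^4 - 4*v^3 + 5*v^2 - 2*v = (v)*(v^3 - 4*v^2 + 5*v - 2) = v*(v - 2)*(v^2 - 2*v + 1) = v*(v - 2)*(v - 1)*(v - 1)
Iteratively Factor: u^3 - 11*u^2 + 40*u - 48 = (u - 4)*(u^2 - 7*u + 12) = (u - 4)^2*(u - 3)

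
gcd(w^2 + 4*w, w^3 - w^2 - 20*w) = w^2 + 4*w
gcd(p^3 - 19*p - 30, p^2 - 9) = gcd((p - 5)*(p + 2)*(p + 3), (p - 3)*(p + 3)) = p + 3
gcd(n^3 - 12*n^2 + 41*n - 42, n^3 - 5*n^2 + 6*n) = n^2 - 5*n + 6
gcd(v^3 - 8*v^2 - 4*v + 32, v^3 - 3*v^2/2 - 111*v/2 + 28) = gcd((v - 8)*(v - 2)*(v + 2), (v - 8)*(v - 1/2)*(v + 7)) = v - 8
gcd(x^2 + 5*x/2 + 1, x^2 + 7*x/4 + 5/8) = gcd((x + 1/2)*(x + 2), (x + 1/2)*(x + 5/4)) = x + 1/2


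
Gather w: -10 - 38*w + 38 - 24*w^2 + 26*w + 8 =-24*w^2 - 12*w + 36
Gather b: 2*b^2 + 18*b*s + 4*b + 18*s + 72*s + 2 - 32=2*b^2 + b*(18*s + 4) + 90*s - 30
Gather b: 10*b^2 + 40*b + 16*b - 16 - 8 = 10*b^2 + 56*b - 24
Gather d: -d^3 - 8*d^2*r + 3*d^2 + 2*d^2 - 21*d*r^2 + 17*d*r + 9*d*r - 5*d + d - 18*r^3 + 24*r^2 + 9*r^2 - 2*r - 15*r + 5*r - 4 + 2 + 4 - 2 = -d^3 + d^2*(5 - 8*r) + d*(-21*r^2 + 26*r - 4) - 18*r^3 + 33*r^2 - 12*r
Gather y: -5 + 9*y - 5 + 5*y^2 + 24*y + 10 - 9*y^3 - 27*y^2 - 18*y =-9*y^3 - 22*y^2 + 15*y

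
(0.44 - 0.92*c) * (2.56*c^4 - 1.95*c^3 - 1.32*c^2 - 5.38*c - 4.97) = -2.3552*c^5 + 2.9204*c^4 + 0.3564*c^3 + 4.3688*c^2 + 2.2052*c - 2.1868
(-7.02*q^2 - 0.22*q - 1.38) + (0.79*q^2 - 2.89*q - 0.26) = -6.23*q^2 - 3.11*q - 1.64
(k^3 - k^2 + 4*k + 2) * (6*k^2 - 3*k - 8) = 6*k^5 - 9*k^4 + 19*k^3 + 8*k^2 - 38*k - 16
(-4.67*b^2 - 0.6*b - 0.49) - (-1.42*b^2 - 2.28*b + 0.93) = -3.25*b^2 + 1.68*b - 1.42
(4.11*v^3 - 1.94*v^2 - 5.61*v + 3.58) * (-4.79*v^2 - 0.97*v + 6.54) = -19.6869*v^5 + 5.3059*v^4 + 55.6331*v^3 - 24.3941*v^2 - 40.162*v + 23.4132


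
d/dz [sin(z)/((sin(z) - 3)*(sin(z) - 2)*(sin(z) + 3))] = 2*(-sin(z)^3 + sin(z)^2 + 9)*cos(z)/((sin(z) - 3)^2*(sin(z) - 2)^2*(sin(z) + 3)^2)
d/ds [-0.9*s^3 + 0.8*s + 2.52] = 0.8 - 2.7*s^2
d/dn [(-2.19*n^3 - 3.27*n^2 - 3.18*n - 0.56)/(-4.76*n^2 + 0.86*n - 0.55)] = (10.4244*n^4 - 3.7668*n^3 - 14.3355*n^2 - 1.7342*n + 2.2306)/(22.6576*n^4 - 8.1872*n^3 + 5.9756*n^2 - 0.946*n + 0.3025)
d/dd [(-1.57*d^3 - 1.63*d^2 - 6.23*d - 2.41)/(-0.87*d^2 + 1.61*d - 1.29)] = (1.3659*d^4 - 5.0554*d^3 - 1.9685*d^2 + 0.0119999999999996*d + 11.9168)/(0.7569*d^4 - 2.8014*d^3 + 4.8367*d^2 - 4.1538*d + 1.6641)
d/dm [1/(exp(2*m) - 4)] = -2*exp(2*m)/(exp(2*m) - 4)^2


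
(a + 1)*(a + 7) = a^2 + 8*a + 7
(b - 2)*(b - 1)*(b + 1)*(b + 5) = b^4 + 3*b^3 - 11*b^2 - 3*b + 10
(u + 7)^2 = u^2 + 14*u + 49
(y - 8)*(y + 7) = y^2 - y - 56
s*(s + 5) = s^2 + 5*s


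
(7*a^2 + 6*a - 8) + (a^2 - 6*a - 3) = 8*a^2 - 11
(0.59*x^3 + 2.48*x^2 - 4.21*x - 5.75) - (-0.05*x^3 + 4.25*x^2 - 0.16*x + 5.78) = 0.64*x^3 - 1.77*x^2 - 4.05*x - 11.53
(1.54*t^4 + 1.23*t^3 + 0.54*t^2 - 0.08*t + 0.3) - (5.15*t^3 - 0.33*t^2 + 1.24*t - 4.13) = 1.54*t^4 - 3.92*t^3 + 0.87*t^2 - 1.32*t + 4.43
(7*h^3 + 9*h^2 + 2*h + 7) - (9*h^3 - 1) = -2*h^3 + 9*h^2 + 2*h + 8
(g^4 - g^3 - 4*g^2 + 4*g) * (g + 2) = g^5 + g^4 - 6*g^3 - 4*g^2 + 8*g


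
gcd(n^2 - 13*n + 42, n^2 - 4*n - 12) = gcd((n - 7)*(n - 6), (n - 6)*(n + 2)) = n - 6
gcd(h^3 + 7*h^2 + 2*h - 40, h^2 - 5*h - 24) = 1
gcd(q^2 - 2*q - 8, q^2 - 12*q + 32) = q - 4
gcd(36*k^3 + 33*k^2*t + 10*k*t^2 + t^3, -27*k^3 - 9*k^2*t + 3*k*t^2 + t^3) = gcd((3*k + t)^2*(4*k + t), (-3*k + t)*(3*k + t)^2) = 9*k^2 + 6*k*t + t^2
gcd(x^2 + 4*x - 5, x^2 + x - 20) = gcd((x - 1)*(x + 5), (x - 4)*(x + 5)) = x + 5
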